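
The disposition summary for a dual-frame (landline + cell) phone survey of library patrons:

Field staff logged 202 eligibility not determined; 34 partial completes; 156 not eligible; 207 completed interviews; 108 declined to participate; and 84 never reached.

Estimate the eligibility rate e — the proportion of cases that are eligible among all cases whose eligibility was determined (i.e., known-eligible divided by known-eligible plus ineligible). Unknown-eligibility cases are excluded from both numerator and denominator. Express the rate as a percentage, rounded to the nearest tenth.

Determined eligible → 207 + 34 + 108 + 84 = 433
e = 433 / (433 + 156) = 433 / 589 = 0.7351

73.5%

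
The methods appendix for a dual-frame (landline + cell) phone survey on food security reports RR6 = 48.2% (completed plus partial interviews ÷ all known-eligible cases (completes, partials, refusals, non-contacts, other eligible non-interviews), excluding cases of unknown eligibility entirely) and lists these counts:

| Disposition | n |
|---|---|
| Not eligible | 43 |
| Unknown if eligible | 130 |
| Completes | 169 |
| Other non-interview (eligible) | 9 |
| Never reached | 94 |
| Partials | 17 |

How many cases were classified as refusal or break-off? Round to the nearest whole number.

Num: 169 + 17 = 186
RR6 = 186 / D = 0.482
D = 186 / 0.482 = 385.9
Other denominator terms total 289
refusal or break-off = 385.9 − 289 ≈ 97

97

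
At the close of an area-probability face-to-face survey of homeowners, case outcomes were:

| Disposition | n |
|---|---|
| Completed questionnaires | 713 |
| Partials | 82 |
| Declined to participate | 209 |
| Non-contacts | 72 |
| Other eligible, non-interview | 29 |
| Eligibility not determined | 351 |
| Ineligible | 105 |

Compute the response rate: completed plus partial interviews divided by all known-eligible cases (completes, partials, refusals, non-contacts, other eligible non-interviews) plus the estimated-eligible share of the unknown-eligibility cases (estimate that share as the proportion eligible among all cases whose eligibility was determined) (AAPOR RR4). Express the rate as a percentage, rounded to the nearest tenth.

55.8%

Num: 713 + 82 = 795
Determined eligible: 713 + 82 + 209 + 72 + 29 = 1105
e = 1105 / (1105 + 105) = 1105 / 1210 = 0.9132
e × U: 0.9132 × 351 = 320.53
Base: 1105 + 320.53 = 1425.53
RR4 = 795 / 1425.53 = 0.5577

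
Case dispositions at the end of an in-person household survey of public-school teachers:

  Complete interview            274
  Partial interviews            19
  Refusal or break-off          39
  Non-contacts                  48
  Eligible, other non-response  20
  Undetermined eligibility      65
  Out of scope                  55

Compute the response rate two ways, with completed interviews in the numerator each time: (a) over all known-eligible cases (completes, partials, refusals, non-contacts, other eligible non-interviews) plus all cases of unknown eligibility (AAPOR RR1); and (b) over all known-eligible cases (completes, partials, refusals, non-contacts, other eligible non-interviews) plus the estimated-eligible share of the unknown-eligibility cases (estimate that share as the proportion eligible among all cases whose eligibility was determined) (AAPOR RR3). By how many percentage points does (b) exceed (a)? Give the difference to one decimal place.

1.0

Num: 274
Denominator: 274 + 19 + 39 + 48 + 20 + 65 = 465
RR1 = 274 / 465 = 0.5892
Determined eligible: 274 + 19 + 39 + 48 + 20 = 400
e = 400 / (400 + 55) = 400 / 455 = 0.8791
e × U: 0.8791 × 65 = 57.14
Denominator: 400 + 57.14 = 457.14
RR3 = 274 / 457.14 = 0.5994
Difference = 59.94 − 58.92 = 1.02 percentage points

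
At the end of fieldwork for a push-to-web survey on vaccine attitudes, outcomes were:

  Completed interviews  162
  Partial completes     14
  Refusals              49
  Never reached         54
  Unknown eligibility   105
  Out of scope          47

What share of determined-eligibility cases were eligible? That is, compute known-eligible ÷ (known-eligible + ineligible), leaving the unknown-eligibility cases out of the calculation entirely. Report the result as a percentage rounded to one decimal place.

85.6%

Determined eligible = 162 + 14 + 49 + 54 = 279
e = 279 / (279 + 47) = 279 / 326 = 0.8558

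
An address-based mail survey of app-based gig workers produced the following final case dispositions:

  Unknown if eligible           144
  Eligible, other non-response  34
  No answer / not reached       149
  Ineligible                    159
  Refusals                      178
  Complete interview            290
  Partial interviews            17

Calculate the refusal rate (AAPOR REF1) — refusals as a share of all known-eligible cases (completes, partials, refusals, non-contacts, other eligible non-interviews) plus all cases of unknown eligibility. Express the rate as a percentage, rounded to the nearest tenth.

21.9%

Top: 178
Base: 290 + 17 + 178 + 149 + 34 + 144 = 812
REF1 = 178 / 812 = 0.2192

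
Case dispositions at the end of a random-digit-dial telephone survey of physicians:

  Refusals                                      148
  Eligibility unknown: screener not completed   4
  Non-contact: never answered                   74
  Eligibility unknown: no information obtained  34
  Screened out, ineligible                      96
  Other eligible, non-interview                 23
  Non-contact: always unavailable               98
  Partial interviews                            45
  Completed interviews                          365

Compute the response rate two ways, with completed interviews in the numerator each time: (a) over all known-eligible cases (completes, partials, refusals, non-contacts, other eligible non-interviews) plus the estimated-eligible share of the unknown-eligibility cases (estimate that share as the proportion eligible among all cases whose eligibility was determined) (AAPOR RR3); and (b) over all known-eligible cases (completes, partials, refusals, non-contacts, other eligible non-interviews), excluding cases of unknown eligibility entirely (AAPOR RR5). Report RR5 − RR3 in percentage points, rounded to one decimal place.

Non-contacts = 74 + 98 = 172
Eligibility not determined = 4 + 34 = 38
Numerator → 365
Determined eligible → 365 + 45 + 148 + 172 + 23 = 753
e = 753 / (753 + 96) = 753 / 849 = 0.8869
Estimated eligible among unknowns → 0.8869 × 38 = 33.70
Denominator → 753 + 33.70 = 786.70
RR3 = 365 / 786.70 = 0.4640
Denominator → 365 + 45 + 148 + 172 + 23 = 753
RR5 = 365 / 753 = 0.4847
Difference = 48.47 − 46.40 = 2.07 percentage points

2.1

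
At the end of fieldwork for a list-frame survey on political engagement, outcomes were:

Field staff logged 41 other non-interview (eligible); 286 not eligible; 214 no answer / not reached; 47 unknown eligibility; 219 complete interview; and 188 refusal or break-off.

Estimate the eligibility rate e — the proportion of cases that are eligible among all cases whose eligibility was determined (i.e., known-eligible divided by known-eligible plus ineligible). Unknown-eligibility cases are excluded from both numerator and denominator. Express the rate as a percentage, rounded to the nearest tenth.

69.8%

Known eligible → 219 + 188 + 214 + 41 = 662
e = 662 / (662 + 286) = 662 / 948 = 0.6983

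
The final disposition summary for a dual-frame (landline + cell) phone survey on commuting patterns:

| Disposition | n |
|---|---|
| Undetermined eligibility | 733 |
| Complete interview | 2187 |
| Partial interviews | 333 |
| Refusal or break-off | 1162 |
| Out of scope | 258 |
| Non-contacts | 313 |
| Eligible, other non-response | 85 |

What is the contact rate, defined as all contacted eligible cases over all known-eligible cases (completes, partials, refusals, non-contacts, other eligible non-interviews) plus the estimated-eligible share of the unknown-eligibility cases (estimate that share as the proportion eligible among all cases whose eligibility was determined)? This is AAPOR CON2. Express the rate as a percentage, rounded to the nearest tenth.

79.0%

Top = 2187 + 333 + 1162 + 85 = 3767
Known eligible = 2187 + 333 + 1162 + 313 + 85 = 4080
e = 4080 / (4080 + 258) = 4080 / 4338 = 0.9405
Eligible share of unknowns = 0.9405 × 733 = 689.39
Base = 4080 + 689.39 = 4769.39
CON2 = 3767 / 4769.39 = 0.7898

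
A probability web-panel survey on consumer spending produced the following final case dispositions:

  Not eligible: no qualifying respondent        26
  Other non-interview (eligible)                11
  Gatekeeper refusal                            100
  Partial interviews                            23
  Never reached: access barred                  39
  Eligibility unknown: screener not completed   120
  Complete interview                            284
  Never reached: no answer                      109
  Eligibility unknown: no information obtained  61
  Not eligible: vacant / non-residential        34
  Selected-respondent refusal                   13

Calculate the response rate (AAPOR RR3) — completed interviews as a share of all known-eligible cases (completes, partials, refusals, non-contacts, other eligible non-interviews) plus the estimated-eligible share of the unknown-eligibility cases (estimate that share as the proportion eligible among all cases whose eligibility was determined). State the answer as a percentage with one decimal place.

38.2%

Refused = 100 + 13 = 113
No answer / not reached = 109 + 39 = 148
Unknown if eligible = 120 + 61 = 181
Ineligible = 26 + 34 = 60
Numerator: 284
Eligible (known): 284 + 23 + 113 + 148 + 11 = 579
e = 579 / (579 + 60) = 579 / 639 = 0.9061
Eligible share of unknowns: 0.9061 × 181 = 164.00
Denominator: 579 + 164.00 = 743.00
RR3 = 284 / 743.00 = 0.3822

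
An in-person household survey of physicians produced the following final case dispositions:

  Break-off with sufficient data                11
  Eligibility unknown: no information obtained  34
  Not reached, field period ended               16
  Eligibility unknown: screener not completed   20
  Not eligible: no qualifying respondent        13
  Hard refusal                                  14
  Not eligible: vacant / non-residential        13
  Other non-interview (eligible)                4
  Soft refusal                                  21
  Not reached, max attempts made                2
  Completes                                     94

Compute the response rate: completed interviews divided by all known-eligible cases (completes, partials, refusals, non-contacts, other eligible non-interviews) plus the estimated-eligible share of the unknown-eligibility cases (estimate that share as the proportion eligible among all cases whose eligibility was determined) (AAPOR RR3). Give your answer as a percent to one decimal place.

45.1%

Refusals = 14 + 21 = 35
Never reached = 16 + 2 = 18
Eligibility not determined = 20 + 34 = 54
Not eligible = 13 + 13 = 26
Num = 94
Eligible (known) = 94 + 11 + 35 + 18 + 4 = 162
e = 162 / (162 + 26) = 162 / 188 = 0.8617
e × U = 0.8617 × 54 = 46.53
Denom = 162 + 46.53 = 208.53
RR3 = 94 / 208.53 = 0.4508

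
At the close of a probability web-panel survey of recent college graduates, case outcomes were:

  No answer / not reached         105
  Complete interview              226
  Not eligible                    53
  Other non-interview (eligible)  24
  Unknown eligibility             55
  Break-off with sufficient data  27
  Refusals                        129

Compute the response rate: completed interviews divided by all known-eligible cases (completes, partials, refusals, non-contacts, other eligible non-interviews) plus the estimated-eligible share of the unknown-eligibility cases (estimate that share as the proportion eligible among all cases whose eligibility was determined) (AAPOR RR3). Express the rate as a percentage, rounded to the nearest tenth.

Num = 226
Eligible (known) = 226 + 27 + 129 + 105 + 24 = 511
e = 511 / (511 + 53) = 511 / 564 = 0.9060
e × U = 0.9060 × 55 = 49.83
Denominator = 511 + 49.83 = 560.83
RR3 = 226 / 560.83 = 0.4030

40.3%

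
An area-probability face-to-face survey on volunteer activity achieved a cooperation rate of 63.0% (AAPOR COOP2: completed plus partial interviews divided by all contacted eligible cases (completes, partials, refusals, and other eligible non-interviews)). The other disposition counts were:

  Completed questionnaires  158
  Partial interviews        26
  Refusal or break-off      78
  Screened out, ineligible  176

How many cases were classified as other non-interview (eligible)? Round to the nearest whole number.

Top → 158 + 26 = 184
COOP2 = 184 / D = 0.630
D = 184 / 0.630 = 292.1
Other denominator terms total 262
other non-interview (eligible) = 292.1 − 262 ≈ 30

30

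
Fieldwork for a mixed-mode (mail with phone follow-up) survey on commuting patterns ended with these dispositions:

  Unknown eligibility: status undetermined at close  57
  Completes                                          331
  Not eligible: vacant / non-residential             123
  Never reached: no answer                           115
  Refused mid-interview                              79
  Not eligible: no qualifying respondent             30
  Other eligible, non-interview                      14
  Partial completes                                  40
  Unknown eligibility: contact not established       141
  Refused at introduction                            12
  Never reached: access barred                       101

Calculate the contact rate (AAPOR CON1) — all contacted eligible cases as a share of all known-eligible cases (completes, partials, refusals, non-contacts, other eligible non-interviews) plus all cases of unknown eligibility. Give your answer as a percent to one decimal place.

Refusals = 12 + 79 = 91
No contact after all attempts = 115 + 101 = 216
Undetermined eligibility = 141 + 57 = 198
Screened out, ineligible = 30 + 123 = 153
Top: 331 + 40 + 91 + 14 = 476
Denominator: 331 + 40 + 91 + 216 + 14 + 198 = 890
CON1 = 476 / 890 = 0.5348

53.5%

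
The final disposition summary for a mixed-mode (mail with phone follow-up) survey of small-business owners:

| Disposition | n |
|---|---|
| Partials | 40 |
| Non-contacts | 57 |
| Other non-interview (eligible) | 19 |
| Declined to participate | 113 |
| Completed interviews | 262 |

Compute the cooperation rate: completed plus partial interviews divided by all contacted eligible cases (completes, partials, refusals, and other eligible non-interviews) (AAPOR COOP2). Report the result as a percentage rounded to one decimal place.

Num: 262 + 40 = 302
Denominator: 262 + 40 + 113 + 19 = 434
COOP2 = 302 / 434 = 0.6959

69.6%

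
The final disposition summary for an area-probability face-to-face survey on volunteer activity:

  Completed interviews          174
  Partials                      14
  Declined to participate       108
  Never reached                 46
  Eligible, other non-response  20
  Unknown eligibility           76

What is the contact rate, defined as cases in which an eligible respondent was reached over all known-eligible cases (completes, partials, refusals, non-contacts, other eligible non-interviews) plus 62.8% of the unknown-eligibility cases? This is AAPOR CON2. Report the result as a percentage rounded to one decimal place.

77.1%

Num → 174 + 14 + 108 + 20 = 316
Eligible (known) → 174 + 14 + 108 + 46 + 20 = 362
e × U → 0.6280 × 76 = 47.73
Denominator → 362 + 47.73 = 409.73
CON2 = 316 / 409.73 = 0.7712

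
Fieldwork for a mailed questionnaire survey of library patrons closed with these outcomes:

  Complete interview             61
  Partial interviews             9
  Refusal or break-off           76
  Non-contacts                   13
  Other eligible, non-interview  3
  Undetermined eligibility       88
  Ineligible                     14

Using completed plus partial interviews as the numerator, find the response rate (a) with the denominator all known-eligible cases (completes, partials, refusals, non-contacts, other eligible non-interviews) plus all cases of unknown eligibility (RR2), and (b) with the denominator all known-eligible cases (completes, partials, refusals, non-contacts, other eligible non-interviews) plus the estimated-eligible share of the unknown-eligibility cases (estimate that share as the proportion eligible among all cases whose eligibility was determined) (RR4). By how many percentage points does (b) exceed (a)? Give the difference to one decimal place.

Numerator: 61 + 9 = 70
Denom: 61 + 9 + 76 + 13 + 3 + 88 = 250
RR2 = 70 / 250 = 0.2800
Determined eligible: 61 + 9 + 76 + 13 + 3 = 162
e = 162 / (162 + 14) = 162 / 176 = 0.9205
Eligible share of unknowns: 0.9205 × 88 = 81.00
Denom: 162 + 81.00 = 243.00
RR4 = 70 / 243.00 = 0.2881
Difference = 28.81 − 28.00 = 0.81 percentage points

0.8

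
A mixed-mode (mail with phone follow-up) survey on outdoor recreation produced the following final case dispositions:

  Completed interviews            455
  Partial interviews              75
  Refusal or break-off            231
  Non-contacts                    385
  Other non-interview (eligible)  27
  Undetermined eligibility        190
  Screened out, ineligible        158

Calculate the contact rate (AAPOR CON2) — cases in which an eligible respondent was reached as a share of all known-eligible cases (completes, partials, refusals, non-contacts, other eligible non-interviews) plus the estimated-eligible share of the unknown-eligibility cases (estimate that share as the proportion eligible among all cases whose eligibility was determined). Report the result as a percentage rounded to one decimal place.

Top: 455 + 75 + 231 + 27 = 788
Eligible (known): 455 + 75 + 231 + 385 + 27 = 1173
e = 1173 / (1173 + 158) = 1173 / 1331 = 0.8813
Estimated eligible among unknowns: 0.8813 × 190 = 167.45
Base: 1173 + 167.45 = 1340.45
CON2 = 788 / 1340.45 = 0.5879

58.8%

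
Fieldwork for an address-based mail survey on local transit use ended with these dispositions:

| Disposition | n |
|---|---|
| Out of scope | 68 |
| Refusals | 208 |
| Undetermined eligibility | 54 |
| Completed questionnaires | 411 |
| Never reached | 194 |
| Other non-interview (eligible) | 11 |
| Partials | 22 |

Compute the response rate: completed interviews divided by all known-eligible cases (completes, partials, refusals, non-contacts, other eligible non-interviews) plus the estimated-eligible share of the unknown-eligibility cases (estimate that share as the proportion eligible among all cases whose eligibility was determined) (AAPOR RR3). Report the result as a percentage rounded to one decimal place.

Numerator = 411
Determined eligible = 411 + 22 + 208 + 194 + 11 = 846
e = 846 / (846 + 68) = 846 / 914 = 0.9256
Estimated eligible among unknowns = 0.9256 × 54 = 49.98
Denominator = 846 + 49.98 = 895.98
RR3 = 411 / 895.98 = 0.4587

45.9%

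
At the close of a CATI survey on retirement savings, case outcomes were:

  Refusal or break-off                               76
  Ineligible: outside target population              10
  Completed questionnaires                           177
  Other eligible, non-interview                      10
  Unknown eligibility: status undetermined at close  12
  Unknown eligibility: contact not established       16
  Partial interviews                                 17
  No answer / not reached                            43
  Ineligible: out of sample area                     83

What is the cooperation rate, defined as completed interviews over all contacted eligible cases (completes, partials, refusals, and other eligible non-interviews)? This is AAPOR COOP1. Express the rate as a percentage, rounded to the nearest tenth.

63.2%

Unknown if eligible = 16 + 12 = 28
Screened out, ineligible = 10 + 83 = 93
Num: 177
Base: 177 + 17 + 76 + 10 = 280
COOP1 = 177 / 280 = 0.6321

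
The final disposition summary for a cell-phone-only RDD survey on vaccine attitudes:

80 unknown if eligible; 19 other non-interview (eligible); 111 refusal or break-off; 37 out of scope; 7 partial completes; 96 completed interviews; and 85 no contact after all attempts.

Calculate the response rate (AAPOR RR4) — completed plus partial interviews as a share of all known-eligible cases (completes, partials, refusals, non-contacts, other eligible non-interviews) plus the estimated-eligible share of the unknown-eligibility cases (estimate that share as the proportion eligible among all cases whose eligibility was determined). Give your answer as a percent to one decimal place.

Num: 96 + 7 = 103
Eligible (known): 96 + 7 + 111 + 85 + 19 = 318
e = 318 / (318 + 37) = 318 / 355 = 0.8958
Eligible share of unknowns: 0.8958 × 80 = 71.66
Base: 318 + 71.66 = 389.66
RR4 = 103 / 389.66 = 0.2643

26.4%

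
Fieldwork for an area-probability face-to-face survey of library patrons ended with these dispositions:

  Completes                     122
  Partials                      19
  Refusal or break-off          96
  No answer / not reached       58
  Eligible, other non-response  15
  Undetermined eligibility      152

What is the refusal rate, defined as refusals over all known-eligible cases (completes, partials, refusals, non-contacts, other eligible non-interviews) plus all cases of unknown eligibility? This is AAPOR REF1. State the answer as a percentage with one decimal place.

Num → 96
Denominator → 122 + 19 + 96 + 58 + 15 + 152 = 462
REF1 = 96 / 462 = 0.2078

20.8%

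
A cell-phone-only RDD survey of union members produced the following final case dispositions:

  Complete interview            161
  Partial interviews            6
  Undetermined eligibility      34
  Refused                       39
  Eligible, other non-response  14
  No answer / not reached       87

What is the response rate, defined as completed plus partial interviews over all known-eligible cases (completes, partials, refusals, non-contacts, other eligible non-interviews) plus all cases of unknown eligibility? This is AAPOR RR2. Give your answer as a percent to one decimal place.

Numerator: 161 + 6 = 167
Denom: 161 + 6 + 39 + 87 + 14 + 34 = 341
RR2 = 167 / 341 = 0.4897

49.0%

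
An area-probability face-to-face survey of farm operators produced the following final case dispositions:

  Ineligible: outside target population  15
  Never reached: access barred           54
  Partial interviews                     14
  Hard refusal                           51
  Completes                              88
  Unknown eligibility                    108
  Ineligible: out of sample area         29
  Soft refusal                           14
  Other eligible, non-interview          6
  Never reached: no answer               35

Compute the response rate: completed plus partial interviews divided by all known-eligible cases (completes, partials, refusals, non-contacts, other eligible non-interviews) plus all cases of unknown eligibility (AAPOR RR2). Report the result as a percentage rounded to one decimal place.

27.6%

Refusal or break-off = 51 + 14 = 65
No contact after all attempts = 35 + 54 = 89
Not eligible = 15 + 29 = 44
Top = 88 + 14 = 102
Denominator = 88 + 14 + 65 + 89 + 6 + 108 = 370
RR2 = 102 / 370 = 0.2757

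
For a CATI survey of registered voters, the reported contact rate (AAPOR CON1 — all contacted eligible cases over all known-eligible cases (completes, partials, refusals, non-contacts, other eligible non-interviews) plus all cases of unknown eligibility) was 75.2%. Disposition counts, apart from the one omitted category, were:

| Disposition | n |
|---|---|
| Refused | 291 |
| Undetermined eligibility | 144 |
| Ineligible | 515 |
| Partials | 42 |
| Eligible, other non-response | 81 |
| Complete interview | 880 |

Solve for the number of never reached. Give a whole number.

Num: 880 + 42 + 291 + 81 = 1294
CON1 = 1294 / D = 0.752
D = 1294 / 0.752 = 1720.7
Other denominator terms total 1438
never reached = 1720.7 − 1438 ≈ 283

283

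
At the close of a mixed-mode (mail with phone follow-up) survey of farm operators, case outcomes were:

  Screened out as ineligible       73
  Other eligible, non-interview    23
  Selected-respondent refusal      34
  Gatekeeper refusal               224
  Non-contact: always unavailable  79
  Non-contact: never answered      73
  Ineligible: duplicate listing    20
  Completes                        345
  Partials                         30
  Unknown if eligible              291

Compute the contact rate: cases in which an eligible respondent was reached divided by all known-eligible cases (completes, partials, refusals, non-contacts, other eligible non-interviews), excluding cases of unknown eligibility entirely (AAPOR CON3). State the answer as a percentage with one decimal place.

Refusal or break-off = 224 + 34 = 258
No answer / not reached = 73 + 79 = 152
Out of scope = 73 + 20 = 93
Num → 345 + 30 + 258 + 23 = 656
Denominator → 345 + 30 + 258 + 152 + 23 = 808
CON3 = 656 / 808 = 0.8119

81.2%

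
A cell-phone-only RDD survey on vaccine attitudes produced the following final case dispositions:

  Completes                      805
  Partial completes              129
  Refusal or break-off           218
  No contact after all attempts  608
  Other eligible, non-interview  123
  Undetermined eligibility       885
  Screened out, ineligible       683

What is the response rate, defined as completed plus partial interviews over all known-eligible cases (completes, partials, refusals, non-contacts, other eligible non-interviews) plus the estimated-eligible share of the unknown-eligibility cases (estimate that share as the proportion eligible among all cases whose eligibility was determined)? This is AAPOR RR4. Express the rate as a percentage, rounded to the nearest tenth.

36.9%

Numerator → 805 + 129 = 934
Known eligible → 805 + 129 + 218 + 608 + 123 = 1883
e = 1883 / (1883 + 683) = 1883 / 2566 = 0.7338
Estimated eligible among unknowns → 0.7338 × 885 = 649.41
Base → 1883 + 649.41 = 2532.41
RR4 = 934 / 2532.41 = 0.3688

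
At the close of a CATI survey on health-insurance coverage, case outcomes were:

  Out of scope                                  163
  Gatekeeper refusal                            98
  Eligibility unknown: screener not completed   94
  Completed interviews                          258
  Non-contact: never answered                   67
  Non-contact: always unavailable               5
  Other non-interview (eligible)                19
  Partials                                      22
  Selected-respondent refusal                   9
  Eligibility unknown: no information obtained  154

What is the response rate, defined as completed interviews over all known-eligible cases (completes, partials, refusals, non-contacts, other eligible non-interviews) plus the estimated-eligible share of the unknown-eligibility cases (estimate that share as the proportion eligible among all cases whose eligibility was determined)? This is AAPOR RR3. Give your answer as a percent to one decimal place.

Refusals = 98 + 9 = 107
Never reached = 67 + 5 = 72
Unknown if eligible = 94 + 154 = 248
Top = 258
Eligible (known) = 258 + 22 + 107 + 72 + 19 = 478
e = 478 / (478 + 163) = 478 / 641 = 0.7457
e × U = 0.7457 × 248 = 184.93
Denominator = 478 + 184.93 = 662.93
RR3 = 258 / 662.93 = 0.3892

38.9%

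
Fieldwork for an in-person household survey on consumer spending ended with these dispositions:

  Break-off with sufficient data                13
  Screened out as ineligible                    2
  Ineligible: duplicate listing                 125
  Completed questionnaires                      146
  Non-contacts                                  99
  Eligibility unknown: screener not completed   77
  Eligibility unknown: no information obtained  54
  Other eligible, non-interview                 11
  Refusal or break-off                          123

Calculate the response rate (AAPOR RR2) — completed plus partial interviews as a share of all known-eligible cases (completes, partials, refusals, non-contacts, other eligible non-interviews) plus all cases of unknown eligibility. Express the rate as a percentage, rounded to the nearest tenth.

Unknown if eligible = 77 + 54 = 131
Not eligible = 2 + 125 = 127
Num → 146 + 13 = 159
Base → 146 + 13 + 123 + 99 + 11 + 131 = 523
RR2 = 159 / 523 = 0.3040

30.4%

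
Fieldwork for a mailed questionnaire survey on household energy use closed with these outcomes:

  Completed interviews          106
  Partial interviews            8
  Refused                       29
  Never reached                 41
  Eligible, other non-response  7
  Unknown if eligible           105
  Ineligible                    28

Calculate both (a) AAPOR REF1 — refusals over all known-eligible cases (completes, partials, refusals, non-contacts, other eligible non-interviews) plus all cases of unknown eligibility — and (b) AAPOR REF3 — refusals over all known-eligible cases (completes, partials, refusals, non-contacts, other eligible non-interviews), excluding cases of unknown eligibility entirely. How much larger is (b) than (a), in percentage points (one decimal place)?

Num = 29
Base = 106 + 8 + 29 + 41 + 7 + 105 = 296
REF1 = 29 / 296 = 0.0980
Base = 106 + 8 + 29 + 41 + 7 = 191
REF3 = 29 / 191 = 0.1518
Difference = 15.18 − 9.80 = 5.38 percentage points

5.4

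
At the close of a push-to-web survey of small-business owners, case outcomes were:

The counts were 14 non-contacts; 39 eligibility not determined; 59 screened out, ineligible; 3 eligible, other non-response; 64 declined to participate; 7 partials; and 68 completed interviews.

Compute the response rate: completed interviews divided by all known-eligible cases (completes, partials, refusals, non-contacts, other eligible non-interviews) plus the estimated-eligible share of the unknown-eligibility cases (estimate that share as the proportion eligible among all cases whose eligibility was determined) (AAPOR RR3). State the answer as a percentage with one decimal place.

36.9%

Num: 68
Determined eligible: 68 + 7 + 64 + 14 + 3 = 156
e = 156 / (156 + 59) = 156 / 215 = 0.7256
Estimated eligible among unknowns: 0.7256 × 39 = 28.30
Denominator: 156 + 28.30 = 184.30
RR3 = 68 / 184.30 = 0.3690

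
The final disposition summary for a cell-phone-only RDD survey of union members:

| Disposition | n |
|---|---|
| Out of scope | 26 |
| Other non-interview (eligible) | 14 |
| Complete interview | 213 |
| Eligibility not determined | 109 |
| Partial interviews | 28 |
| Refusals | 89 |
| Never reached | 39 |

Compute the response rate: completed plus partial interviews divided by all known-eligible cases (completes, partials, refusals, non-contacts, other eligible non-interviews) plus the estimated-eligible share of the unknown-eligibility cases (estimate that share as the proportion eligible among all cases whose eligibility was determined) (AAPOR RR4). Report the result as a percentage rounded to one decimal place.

Top = 213 + 28 = 241
Eligible (known) = 213 + 28 + 89 + 39 + 14 = 383
e = 383 / (383 + 26) = 383 / 409 = 0.9364
Eligible share of unknowns = 0.9364 × 109 = 102.07
Base = 383 + 102.07 = 485.07
RR4 = 241 / 485.07 = 0.4968

49.7%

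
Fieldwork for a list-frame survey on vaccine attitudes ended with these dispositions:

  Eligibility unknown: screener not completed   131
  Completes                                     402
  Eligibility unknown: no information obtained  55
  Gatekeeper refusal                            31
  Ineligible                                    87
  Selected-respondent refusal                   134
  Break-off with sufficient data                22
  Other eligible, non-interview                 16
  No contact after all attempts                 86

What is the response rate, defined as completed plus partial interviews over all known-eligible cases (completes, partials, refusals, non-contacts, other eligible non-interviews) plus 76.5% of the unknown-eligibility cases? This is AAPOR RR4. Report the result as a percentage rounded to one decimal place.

50.9%

Declined to participate = 31 + 134 = 165
Eligibility not determined = 131 + 55 = 186
Num = 402 + 22 = 424
Eligible (known) = 402 + 22 + 165 + 86 + 16 = 691
Estimated eligible among unknowns = 0.7650 × 186 = 142.29
Base = 691 + 142.29 = 833.29
RR4 = 424 / 833.29 = 0.5088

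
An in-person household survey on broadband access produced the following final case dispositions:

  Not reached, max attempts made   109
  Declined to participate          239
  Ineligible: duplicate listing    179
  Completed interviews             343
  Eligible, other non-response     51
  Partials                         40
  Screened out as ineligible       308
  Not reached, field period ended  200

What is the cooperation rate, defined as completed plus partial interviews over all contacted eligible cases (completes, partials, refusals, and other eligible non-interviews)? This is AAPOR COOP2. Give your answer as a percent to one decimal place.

56.9%

Never reached = 200 + 109 = 309
Out of scope = 308 + 179 = 487
Top: 343 + 40 = 383
Denominator: 343 + 40 + 239 + 51 = 673
COOP2 = 383 / 673 = 0.5691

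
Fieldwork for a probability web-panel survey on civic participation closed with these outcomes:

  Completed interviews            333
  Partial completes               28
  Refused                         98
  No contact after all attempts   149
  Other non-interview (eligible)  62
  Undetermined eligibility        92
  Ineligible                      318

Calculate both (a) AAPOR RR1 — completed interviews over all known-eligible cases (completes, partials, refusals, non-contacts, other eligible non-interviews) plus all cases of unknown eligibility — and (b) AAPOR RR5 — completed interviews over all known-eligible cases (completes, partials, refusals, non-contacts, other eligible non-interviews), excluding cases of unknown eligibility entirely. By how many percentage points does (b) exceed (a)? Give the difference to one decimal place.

6.0

Num: 333
Denominator: 333 + 28 + 98 + 149 + 62 + 92 = 762
RR1 = 333 / 762 = 0.4370
Denominator: 333 + 28 + 98 + 149 + 62 = 670
RR5 = 333 / 670 = 0.4970
Difference = 49.70 − 43.70 = 6.00 percentage points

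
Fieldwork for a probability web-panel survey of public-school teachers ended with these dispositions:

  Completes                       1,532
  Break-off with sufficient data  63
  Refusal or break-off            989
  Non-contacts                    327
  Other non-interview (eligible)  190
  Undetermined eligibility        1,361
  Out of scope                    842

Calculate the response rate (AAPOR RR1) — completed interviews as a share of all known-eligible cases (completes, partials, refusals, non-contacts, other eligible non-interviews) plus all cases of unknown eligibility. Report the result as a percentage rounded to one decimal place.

Numerator → 1532
Denom → 1532 + 63 + 989 + 327 + 190 + 1361 = 4462
RR1 = 1532 / 4462 = 0.3433

34.3%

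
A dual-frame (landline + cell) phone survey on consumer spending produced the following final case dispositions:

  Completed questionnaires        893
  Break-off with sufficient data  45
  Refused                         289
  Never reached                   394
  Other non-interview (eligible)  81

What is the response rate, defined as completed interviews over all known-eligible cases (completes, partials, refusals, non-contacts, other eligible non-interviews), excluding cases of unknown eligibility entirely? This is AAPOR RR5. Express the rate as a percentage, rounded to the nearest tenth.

Top = 893
Denominator = 893 + 45 + 289 + 394 + 81 = 1702
RR5 = 893 / 1702 = 0.5247

52.5%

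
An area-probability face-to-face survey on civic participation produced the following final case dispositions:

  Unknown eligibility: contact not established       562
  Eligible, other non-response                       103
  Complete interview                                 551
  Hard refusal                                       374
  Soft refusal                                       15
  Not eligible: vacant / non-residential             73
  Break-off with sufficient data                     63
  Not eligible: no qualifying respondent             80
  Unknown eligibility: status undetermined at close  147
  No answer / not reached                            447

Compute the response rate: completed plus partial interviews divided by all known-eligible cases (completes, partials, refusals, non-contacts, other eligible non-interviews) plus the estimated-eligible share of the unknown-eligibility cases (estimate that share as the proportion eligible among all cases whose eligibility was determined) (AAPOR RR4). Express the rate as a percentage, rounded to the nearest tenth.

Refused = 374 + 15 = 389
Unknown eligibility = 562 + 147 = 709
Out of scope = 80 + 73 = 153
Num → 551 + 63 = 614
Determined eligible → 551 + 63 + 389 + 447 + 103 = 1553
e = 1553 / (1553 + 153) = 1553 / 1706 = 0.9103
Estimated eligible among unknowns → 0.9103 × 709 = 645.40
Denom → 1553 + 645.40 = 2198.40
RR4 = 614 / 2198.40 = 0.2793

27.9%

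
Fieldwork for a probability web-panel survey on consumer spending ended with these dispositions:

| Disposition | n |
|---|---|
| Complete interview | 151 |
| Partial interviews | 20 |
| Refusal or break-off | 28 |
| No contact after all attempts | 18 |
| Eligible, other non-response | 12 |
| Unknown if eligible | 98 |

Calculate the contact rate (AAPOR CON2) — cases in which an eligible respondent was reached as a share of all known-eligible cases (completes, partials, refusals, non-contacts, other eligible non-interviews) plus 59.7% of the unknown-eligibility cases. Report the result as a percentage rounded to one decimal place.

Num → 151 + 20 + 28 + 12 = 211
Determined eligible → 151 + 20 + 28 + 18 + 12 = 229
Eligible share of unknowns → 0.5970 × 98 = 58.51
Denominator → 229 + 58.51 = 287.51
CON2 = 211 / 287.51 = 0.7339

73.4%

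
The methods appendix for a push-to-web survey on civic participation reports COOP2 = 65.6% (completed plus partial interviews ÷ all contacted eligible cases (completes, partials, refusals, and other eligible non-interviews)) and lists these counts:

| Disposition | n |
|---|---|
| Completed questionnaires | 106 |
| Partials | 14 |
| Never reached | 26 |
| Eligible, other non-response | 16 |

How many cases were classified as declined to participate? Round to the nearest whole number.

47

Numerator → 106 + 14 = 120
COOP2 = 120 / D = 0.656
D = 120 / 0.656 = 182.9
Remaining denominator categories sum to 136
declined to participate = 182.9 − 136 ≈ 47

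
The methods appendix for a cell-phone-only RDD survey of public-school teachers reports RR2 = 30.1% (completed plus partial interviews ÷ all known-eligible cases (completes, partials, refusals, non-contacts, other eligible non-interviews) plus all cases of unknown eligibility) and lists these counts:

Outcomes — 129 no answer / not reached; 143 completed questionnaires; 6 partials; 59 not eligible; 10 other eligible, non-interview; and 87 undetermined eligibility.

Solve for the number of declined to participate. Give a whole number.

120

Num: 143 + 6 = 149
RR2 = 149 / D = 0.301
D = 149 / 0.301 = 495.0
Other denominator terms total 375
declined to participate = 495.0 − 375 ≈ 120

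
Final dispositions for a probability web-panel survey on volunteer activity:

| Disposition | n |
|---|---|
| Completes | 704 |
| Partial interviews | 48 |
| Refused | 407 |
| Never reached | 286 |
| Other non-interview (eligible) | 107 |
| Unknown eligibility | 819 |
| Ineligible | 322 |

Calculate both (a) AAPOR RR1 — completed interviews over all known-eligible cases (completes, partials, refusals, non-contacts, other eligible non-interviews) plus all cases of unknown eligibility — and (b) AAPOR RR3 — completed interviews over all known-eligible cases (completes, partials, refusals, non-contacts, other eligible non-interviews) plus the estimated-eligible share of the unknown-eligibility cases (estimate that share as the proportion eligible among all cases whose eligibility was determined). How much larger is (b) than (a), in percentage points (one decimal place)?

1.9

Top = 704
Base = 704 + 48 + 407 + 286 + 107 + 819 = 2371
RR1 = 704 / 2371 = 0.2969
Known eligible = 704 + 48 + 407 + 286 + 107 = 1552
e = 1552 / (1552 + 322) = 1552 / 1874 = 0.8282
Estimated eligible among unknowns = 0.8282 × 819 = 678.30
Base = 1552 + 678.30 = 2230.30
RR3 = 704 / 2230.30 = 0.3157
Difference = 31.57 − 29.69 = 1.88 percentage points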